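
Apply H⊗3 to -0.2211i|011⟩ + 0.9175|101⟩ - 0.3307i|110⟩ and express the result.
(0.3244 - 0.1951i)|000⟩ + (-0.3244 - 0.03875i)|001⟩ + (0.3244 + 0.1951i)|010⟩ + (-0.3244 + 0.03875i)|011⟩ + (-0.3244 + 0.03875i)|100⟩ + (0.3244 + 0.1951i)|101⟩ + (-0.3244 - 0.03875i)|110⟩ + (0.3244 - 0.1951i)|111⟩

H⊗3 gives amp(|y⟩) = (1/2√2) Σ_x (−1)^(x·y) amp(|x⟩), where x·y is the number of positions in which both x and y have a 1.
|000⟩: (-0.2211i + 0.9175 - 0.3307i)/(2√2) = (0.3244 - 0.1951i)
|001⟩: (0.2211i - 0.9175 - 0.3307i)/(2√2) = (-0.3244 - 0.03875i)
|010⟩: (0.2211i + 0.9175 + 0.3307i)/(2√2) = (0.3244 + 0.1951i)
|011⟩: (-0.2211i - 0.9175 + 0.3307i)/(2√2) = (-0.3244 + 0.03875i)
|100⟩: (-0.2211i - 0.9175 + 0.3307i)/(2√2) = (-0.3244 + 0.03875i)
|101⟩: (0.2211i + 0.9175 + 0.3307i)/(2√2) = (0.3244 + 0.1951i)
|110⟩: (0.2211i - 0.9175 - 0.3307i)/(2√2) = (-0.3244 - 0.03875i)
|111⟩: (-0.2211i + 0.9175 - 0.3307i)/(2√2) = (0.3244 - 0.1951i)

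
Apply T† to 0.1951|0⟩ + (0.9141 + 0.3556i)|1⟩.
0.1951|0⟩ + (0.8978 - 0.3949i)|1⟩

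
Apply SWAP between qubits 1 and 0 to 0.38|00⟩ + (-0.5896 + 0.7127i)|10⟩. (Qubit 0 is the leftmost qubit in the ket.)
0.38|00⟩ + (-0.5896 + 0.7127i)|01⟩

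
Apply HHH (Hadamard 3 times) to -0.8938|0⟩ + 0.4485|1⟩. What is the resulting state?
-0.3149|0⟩ - 0.9491|1⟩

H² = I, so H^3 = H: a single Hadamard. With (a, b) = (-0.8938, 0.4485), H gives ((a + b)/√2, (a − b)/√2) = (-0.3149, -0.9491).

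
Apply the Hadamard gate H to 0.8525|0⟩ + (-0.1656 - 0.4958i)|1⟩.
(0.4857 - 0.3506i)|0⟩ + (0.7199 + 0.3506i)|1⟩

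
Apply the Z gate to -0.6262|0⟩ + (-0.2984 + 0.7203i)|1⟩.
-0.6262|0⟩ + (0.2984 - 0.7203i)|1⟩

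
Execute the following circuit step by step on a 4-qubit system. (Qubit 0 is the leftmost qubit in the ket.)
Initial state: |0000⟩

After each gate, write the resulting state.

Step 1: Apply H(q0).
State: 1/√2|0000⟩ + 1/√2|1000⟩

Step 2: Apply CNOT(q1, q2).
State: 1/√2|0000⟩ + 1/√2|1000⟩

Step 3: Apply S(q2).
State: 1/√2|0000⟩ + 1/√2|1000⟩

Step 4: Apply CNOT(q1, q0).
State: 1/√2|0000⟩ + 1/√2|1000⟩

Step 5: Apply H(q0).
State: |0000⟩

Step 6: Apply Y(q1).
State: i|0100⟩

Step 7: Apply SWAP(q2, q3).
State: i|0100⟩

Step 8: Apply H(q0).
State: (1/√2)i|0100⟩ + (1/√2)i|1100⟩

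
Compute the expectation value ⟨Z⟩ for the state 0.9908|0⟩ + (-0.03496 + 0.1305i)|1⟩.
0.9634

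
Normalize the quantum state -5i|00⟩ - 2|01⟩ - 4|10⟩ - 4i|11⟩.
-0.6402i|00⟩ - 0.2561|01⟩ - 0.5121|10⟩ - 0.5121i|11⟩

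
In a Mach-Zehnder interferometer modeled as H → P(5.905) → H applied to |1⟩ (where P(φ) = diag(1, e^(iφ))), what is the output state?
(0.03533 + 0.1846i)|0⟩ + (0.9647 - 0.1846i)|1⟩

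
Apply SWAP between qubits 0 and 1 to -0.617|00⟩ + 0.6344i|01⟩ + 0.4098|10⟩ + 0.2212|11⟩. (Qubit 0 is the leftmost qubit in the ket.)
-0.617|00⟩ + 0.4098|01⟩ + 0.6344i|10⟩ + 0.2212|11⟩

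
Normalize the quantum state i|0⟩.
i|0⟩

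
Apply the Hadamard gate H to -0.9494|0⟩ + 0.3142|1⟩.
-0.4492|0⟩ - 0.8935|1⟩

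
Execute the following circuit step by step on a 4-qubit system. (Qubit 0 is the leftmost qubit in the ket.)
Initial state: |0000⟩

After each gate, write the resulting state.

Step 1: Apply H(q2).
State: 1/√2|0000⟩ + 1/√2|0010⟩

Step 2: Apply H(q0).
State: 1/2|0000⟩ + 1/2|0010⟩ + 1/2|1000⟩ + 1/2|1010⟩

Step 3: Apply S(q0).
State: 1/2|0000⟩ + 1/2|0010⟩ + (1/2)i|1000⟩ + (1/2)i|1010⟩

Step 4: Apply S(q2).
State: 1/2|0000⟩ + (1/2)i|0010⟩ + (1/2)i|1000⟩ - 1/2|1010⟩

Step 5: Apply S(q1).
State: 1/2|0000⟩ + (1/2)i|0010⟩ + (1/2)i|1000⟩ - 1/2|1010⟩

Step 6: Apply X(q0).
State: (1/2)i|0000⟩ - 1/2|0010⟩ + 1/2|1000⟩ + (1/2)i|1010⟩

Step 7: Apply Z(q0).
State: (1/2)i|0000⟩ - 1/2|0010⟩ - 1/2|1000⟩ - (1/2)i|1010⟩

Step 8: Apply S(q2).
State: (1/2)i|0000⟩ - (1/2)i|0010⟩ - 1/2|1000⟩ + 1/2|1010⟩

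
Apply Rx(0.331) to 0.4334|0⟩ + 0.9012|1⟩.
(0.4275 - 0.1485i)|0⟩ + (0.8889 - 0.0714i)|1⟩

Rx(0.331) = [[cos(θ/2), −i·sin(θ/2)], [−i·sin(θ/2), cos(θ/2)]]; θ = 0.331, cos(θ/2) ≈ 0.986336, sin(θ/2) ≈ 0.164746.
With a = amp(|0⟩) = 0.4334 and b = amp(|1⟩) = 0.9012:
new amp(|0⟩) = (0.986336)·a + (-0.164746i)·b = (0.4275 - 0.1485i)
new amp(|1⟩) = (-0.164746i)·a + (0.986336)·b = (0.8889 - 0.0714i)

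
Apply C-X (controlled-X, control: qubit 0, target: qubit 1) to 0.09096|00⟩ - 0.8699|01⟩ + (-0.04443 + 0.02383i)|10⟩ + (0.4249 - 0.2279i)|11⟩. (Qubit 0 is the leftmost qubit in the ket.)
0.09096|00⟩ - 0.8699|01⟩ + (0.4249 - 0.2279i)|10⟩ + (-0.04443 + 0.02383i)|11⟩

C-X leaves the control-|0⟩ kets |00⟩, |01⟩ unchanged and applies X to qubit 1 on the control-|1⟩ pair (|10⟩, |11⟩).
X = [[0, 1], [1, 0]].
With a = amp(|10⟩) = (-0.04443 + 0.02383i) and b = amp(|11⟩) = (0.4249 - 0.2279i):
new amp(|10⟩) = (1)·b = (0.4249 - 0.2279i)
new amp(|11⟩) = (1)·a = (-0.04443 + 0.02383i)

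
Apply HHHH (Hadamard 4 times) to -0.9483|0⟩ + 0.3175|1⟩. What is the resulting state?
-0.9483|0⟩ + 0.3175|1⟩

H² = I, so an even number of Hadamards cancels: H^4 = I and the state is unchanged.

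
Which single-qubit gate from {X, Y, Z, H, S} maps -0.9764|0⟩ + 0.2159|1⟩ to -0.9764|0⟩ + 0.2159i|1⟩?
S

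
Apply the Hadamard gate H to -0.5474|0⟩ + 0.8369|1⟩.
0.2047|0⟩ - 0.9788|1⟩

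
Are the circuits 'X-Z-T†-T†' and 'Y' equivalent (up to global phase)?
No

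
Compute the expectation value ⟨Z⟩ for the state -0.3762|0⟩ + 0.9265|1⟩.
-0.7169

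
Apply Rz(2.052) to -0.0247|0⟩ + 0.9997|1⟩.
(-0.0128 + 0.02112i)|0⟩ + (0.5181 + 0.855i)|1⟩

Rz(2.052) = [[e^(−iθ/2), 0], [0, e^(iθ/2)]] with e^(±iθ/2) = cos(θ/2) ± i·sin(θ/2); θ = 2.052, cos(θ/2) ≈ 0.518244, sin(θ/2) ≈ 0.855233.
With a = amp(|0⟩) = -0.0247 and b = amp(|1⟩) = 0.9997:
new amp(|0⟩) = (0.518244 - 0.855233i)·a = (-0.0128 + 0.02112i)
new amp(|1⟩) = (0.518244 + 0.855233i)·b = (0.5181 + 0.855i)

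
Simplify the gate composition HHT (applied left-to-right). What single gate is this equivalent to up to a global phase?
T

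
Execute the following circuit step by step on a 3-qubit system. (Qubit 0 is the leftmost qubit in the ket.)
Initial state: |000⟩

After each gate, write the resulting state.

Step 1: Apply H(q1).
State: 1/√2|000⟩ + 1/√2|010⟩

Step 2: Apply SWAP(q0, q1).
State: 1/√2|000⟩ + 1/√2|100⟩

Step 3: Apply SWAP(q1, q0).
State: 1/√2|000⟩ + 1/√2|010⟩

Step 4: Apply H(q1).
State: |000⟩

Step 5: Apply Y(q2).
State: i|001⟩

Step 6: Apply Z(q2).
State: -i|001⟩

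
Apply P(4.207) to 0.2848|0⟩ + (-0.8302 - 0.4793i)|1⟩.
0.2848|0⟩ + (-0.01744 + 0.9585i)|1⟩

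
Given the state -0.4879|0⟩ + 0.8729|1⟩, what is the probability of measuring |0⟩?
0.238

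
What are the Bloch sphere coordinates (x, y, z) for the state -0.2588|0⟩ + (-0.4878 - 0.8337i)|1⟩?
(0.2525, 0.4315, -0.866)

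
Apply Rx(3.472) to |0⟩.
-0.1645|0⟩ - 0.9864i|1⟩

Rx(3.472) = [[cos(θ/2), −i·sin(θ/2)], [−i·sin(θ/2), cos(θ/2)]]; θ = 3.472, cos(θ/2) ≈ -0.164453, sin(θ/2) ≈ 0.986385.
With a = amp(|0⟩) = 1 and b = amp(|1⟩) = 0:
new amp(|0⟩) = (-0.164453)·a + (-0.986385i)·b = -0.1645
new amp(|1⟩) = (-0.986385i)·a + (-0.164453)·b = -0.9864i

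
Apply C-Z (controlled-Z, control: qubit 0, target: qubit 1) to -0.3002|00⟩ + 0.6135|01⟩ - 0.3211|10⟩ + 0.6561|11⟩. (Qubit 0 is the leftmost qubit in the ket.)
-0.3002|00⟩ + 0.6135|01⟩ - 0.3211|10⟩ - 0.6561|11⟩

C-Z leaves the control-|0⟩ kets |00⟩, |01⟩ unchanged and applies Z to qubit 1 on the control-|1⟩ pair (|10⟩, |11⟩).
Z = [[1, 0], [0, -1]].
With a = amp(|10⟩) = -0.3211 and b = amp(|11⟩) = 0.6561:
new amp(|10⟩) = (1)·a = -0.3211
new amp(|11⟩) = (-1)·b = -0.6561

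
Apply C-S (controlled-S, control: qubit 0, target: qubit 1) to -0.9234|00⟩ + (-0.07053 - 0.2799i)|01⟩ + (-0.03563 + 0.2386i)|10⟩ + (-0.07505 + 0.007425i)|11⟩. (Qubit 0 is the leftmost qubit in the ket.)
-0.9234|00⟩ + (-0.07053 - 0.2799i)|01⟩ + (-0.03563 + 0.2386i)|10⟩ + (-0.007425 - 0.07505i)|11⟩

C-S leaves the control-|0⟩ kets |00⟩, |01⟩ unchanged and applies S to qubit 1 on the control-|1⟩ pair (|10⟩, |11⟩).
S = [[1, 0], [0, i]].
With a = amp(|10⟩) = (-0.03563 + 0.2386i) and b = amp(|11⟩) = (-0.07505 + 0.007425i):
new amp(|10⟩) = (1)·a = (-0.03563 + 0.2386i)
new amp(|11⟩) = (i)·b = (-0.007425 - 0.07505i)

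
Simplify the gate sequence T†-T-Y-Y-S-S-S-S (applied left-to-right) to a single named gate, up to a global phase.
I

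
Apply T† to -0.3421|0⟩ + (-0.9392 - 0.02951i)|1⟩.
-0.3421|0⟩ + (-0.685 + 0.6432i)|1⟩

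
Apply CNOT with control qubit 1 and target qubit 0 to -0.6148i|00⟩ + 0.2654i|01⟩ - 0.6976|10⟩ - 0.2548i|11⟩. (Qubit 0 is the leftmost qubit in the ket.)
-0.6148i|00⟩ - 0.2548i|01⟩ - 0.6976|10⟩ + 0.2654i|11⟩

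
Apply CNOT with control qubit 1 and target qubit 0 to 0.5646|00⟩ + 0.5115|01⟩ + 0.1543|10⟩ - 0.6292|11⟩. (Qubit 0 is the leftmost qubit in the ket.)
0.5646|00⟩ - 0.6292|01⟩ + 0.1543|10⟩ + 0.5115|11⟩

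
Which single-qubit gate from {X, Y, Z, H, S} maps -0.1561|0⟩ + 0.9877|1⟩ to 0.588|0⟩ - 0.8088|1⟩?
H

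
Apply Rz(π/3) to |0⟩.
(0.866 - (1/2)i)|0⟩

Rz(π/3) = [[e^(−iθ/2), 0], [0, e^(iθ/2)]] with e^(±iθ/2) = cos(θ/2) ± i·sin(θ/2); θ = π/3, cos(θ/2) ≈ 0.866025, sin(θ/2) ≈ 0.5.
With a = amp(|0⟩) = 1 and b = amp(|1⟩) = 0:
new amp(|0⟩) = (0.866025 - 0.5i)·a = (0.866 - (1/2)i)
new amp(|1⟩) = (0.866025 + 0.5i)·b = 0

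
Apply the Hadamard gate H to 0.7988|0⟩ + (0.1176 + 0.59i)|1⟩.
(0.648 + 0.4172i)|0⟩ + (0.4817 - 0.4172i)|1⟩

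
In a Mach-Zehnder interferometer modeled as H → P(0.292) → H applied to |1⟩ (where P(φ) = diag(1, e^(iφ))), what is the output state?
(0.02116 - 0.1439i)|0⟩ + (0.9788 + 0.1439i)|1⟩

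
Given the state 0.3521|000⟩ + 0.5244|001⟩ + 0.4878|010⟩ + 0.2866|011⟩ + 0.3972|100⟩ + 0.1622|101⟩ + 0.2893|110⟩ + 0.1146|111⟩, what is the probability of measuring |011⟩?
0.08214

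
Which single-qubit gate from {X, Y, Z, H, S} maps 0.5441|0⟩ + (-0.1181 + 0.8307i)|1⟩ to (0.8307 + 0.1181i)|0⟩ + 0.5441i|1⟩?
Y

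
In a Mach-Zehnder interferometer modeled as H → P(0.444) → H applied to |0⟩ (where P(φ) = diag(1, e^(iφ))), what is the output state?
(0.9515 + 0.2148i)|0⟩ + (0.04848 - 0.2148i)|1⟩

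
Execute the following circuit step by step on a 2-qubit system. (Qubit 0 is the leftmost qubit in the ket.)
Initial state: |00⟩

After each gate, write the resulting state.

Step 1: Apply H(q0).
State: 1/√2|00⟩ + 1/√2|10⟩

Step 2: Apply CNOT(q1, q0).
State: 1/√2|00⟩ + 1/√2|10⟩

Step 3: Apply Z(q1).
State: 1/√2|00⟩ + 1/√2|10⟩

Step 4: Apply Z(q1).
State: 1/√2|00⟩ + 1/√2|10⟩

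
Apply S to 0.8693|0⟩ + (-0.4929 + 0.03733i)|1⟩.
0.8693|0⟩ + (-0.03733 - 0.4929i)|1⟩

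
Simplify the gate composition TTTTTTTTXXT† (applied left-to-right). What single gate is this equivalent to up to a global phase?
T†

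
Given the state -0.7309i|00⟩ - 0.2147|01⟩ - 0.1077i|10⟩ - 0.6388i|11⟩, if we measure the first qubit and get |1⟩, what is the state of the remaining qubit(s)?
-0.1663i|0⟩ - 0.9861i|1⟩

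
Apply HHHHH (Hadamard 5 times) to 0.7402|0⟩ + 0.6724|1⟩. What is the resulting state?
0.9989|0⟩ + 0.04794|1⟩

H² = I, so H^5 = H: a single Hadamard. With (a, b) = (0.7402, 0.6724), H gives ((a + b)/√2, (a − b)/√2) = (0.9989, 0.04794).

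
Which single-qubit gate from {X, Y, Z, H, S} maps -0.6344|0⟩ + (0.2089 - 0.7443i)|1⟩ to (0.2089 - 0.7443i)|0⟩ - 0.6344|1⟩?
X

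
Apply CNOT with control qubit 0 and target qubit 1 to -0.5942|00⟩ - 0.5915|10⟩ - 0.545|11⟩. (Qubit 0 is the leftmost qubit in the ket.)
-0.5942|00⟩ - 0.545|10⟩ - 0.5915|11⟩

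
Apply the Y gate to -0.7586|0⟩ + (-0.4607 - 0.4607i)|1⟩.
(-0.4607 + 0.4607i)|0⟩ - 0.7586i|1⟩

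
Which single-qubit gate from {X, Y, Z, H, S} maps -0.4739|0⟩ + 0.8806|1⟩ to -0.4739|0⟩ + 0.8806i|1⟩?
S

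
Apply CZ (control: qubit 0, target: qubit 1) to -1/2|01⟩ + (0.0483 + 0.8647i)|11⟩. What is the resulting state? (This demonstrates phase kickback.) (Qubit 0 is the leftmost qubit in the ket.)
-1/2|01⟩ + (-0.0483 - 0.8647i)|11⟩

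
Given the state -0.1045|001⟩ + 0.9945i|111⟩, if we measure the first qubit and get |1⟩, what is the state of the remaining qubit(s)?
i|11⟩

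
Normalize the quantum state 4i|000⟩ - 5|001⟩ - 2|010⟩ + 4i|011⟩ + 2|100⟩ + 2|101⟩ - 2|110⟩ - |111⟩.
0.465i|000⟩ - 0.5812|001⟩ - 0.2325|010⟩ + 0.465i|011⟩ + 0.2325|100⟩ + 0.2325|101⟩ - 0.2325|110⟩ - 0.1162|111⟩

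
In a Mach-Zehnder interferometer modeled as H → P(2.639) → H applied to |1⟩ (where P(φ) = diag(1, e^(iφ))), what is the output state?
(0.9382 - 0.2408i)|0⟩ + (0.06183 + 0.2408i)|1⟩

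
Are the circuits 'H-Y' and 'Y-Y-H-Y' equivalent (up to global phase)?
Yes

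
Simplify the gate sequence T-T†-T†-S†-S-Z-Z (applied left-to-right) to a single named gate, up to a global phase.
T†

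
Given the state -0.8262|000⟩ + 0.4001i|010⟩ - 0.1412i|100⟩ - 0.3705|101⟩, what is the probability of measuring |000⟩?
0.6826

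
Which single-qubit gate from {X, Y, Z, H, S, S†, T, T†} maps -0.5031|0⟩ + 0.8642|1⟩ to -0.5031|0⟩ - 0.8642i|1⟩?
S†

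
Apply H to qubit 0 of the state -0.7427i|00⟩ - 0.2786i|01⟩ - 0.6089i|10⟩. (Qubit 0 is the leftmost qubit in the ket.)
-0.9557i|00⟩ - 0.197i|01⟩ - 0.09461i|10⟩ - 0.197i|11⟩

H on qubit 0 mixes each pair of kets that differ only in qubit 0: amplitudes (a, b) of (|…0…⟩, |…1…⟩) become ((a + b)/√2, (a − b)/√2). Kets absent from the input have amplitude 0.
(|00⟩, |10⟩): (a, b) = (-0.7427i, -0.6089i) → (-0.9557i, -0.09461i)
(|01⟩, |11⟩): (a, b) = (-0.2786i, 0) → (-0.197i, -0.197i)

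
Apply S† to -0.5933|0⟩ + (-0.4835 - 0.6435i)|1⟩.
-0.5933|0⟩ + (-0.6435 + 0.4835i)|1⟩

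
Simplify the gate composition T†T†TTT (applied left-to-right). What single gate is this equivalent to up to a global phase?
T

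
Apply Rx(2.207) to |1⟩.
-0.8928i|0⟩ + 0.4505|1⟩

Rx(2.207) = [[cos(θ/2), −i·sin(θ/2)], [−i·sin(θ/2), cos(θ/2)]]; θ = 2.207, cos(θ/2) ≈ 0.450474, sin(θ/2) ≈ 0.892789.
With a = amp(|0⟩) = 0 and b = amp(|1⟩) = 1:
new amp(|0⟩) = (0.450474)·a + (-0.892789i)·b = -0.8928i
new amp(|1⟩) = (-0.892789i)·a + (0.450474)·b = 0.4505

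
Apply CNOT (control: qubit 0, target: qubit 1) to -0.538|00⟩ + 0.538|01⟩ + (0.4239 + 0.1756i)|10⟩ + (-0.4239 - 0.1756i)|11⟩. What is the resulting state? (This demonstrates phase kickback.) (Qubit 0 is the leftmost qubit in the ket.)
-0.538|00⟩ + 0.538|01⟩ + (-0.4239 - 0.1756i)|10⟩ + (0.4239 + 0.1756i)|11⟩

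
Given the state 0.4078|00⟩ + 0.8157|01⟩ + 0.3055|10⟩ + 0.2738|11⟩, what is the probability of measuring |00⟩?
0.1663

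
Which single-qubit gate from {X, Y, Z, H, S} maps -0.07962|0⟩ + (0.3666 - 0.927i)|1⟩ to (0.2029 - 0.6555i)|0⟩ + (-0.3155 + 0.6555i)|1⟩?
H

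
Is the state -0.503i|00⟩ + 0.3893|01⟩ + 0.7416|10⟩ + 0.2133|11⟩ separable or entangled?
Entangled

Writing the state as a|00⟩ + b|01⟩ + c|10⟩ + d|11⟩, it is a product state iff ad − bc = 0.
Here (a, b, c, d) = (-0.503i, 0.3893, 0.7416, 0.2133): ad − bc = (-0.503i)(0.2133) − (0.3893)(0.7416) = (-0.2887 - 0.1073i) ≠ 0, so the state is entangled.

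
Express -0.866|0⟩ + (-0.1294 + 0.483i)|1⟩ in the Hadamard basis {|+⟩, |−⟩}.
(-0.7039 + 0.3415i)|+⟩ + (-0.5209 - 0.3415i)|−⟩

With |ψ⟩ = α|0⟩ + β|1⟩, the Hadamard-basis coefficients are ⟨+|ψ⟩ = (α + β)/√2 and ⟨−|ψ⟩ = (α − β)/√2.
Here α = -0.866, β = (-0.1294 + 0.483i): (α + β)/√2 = (-0.7039 + 0.3415i), (α − β)/√2 = (-0.5209 - 0.3415i).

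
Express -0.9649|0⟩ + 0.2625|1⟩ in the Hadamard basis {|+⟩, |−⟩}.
-0.4967|+⟩ - 0.8679|−⟩

With |ψ⟩ = α|0⟩ + β|1⟩, the Hadamard-basis coefficients are ⟨+|ψ⟩ = (α + β)/√2 and ⟨−|ψ⟩ = (α − β)/√2.
Here α = -0.9649, β = 0.2625: (α + β)/√2 = -0.4967, (α − β)/√2 = -0.8679.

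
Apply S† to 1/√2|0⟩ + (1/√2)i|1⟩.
1/√2|0⟩ + 1/√2|1⟩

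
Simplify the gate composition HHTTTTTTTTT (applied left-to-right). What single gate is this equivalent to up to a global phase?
T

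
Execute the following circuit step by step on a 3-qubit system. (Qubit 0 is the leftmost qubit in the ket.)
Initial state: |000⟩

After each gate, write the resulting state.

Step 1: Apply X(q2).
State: |001⟩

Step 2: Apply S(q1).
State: |001⟩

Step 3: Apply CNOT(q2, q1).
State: |011⟩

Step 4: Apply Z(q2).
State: -|011⟩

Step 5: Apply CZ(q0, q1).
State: -|011⟩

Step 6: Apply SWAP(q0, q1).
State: -|101⟩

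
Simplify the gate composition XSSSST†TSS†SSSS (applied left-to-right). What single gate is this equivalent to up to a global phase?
X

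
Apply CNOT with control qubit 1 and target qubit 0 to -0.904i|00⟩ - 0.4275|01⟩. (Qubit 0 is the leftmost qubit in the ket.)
-0.904i|00⟩ - 0.4275|11⟩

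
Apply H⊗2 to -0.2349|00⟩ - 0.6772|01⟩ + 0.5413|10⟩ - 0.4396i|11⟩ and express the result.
(-0.1854 - 0.2198i)|00⟩ + (0.4918 + 0.2198i)|01⟩ + (-0.7267 + 0.2198i)|10⟩ + (-0.0495 - 0.2198i)|11⟩

H⊗2 gives amp(|y⟩) = (1/2) Σ_x (−1)^(x·y) amp(|x⟩), where x·y is the number of positions in which both x and y have a 1.
|00⟩: (-0.2349 - 0.6772 + 0.5413 - 0.4396i)/2 = (-0.1854 - 0.2198i)
|01⟩: (-0.2349 + 0.6772 + 0.5413 + 0.4396i)/2 = (0.4918 + 0.2198i)
|10⟩: (-0.2349 - 0.6772 - 0.5413 + 0.4396i)/2 = (-0.7267 + 0.2198i)
|11⟩: (-0.2349 + 0.6772 - 0.5413 - 0.4396i)/2 = (-0.0495 - 0.2198i)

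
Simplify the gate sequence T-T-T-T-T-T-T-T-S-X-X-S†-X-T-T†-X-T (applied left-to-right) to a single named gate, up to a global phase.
T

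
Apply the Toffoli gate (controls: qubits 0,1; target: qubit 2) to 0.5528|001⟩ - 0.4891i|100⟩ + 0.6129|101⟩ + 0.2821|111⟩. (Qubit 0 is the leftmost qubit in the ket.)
0.5528|001⟩ - 0.4891i|100⟩ + 0.6129|101⟩ + 0.2821|110⟩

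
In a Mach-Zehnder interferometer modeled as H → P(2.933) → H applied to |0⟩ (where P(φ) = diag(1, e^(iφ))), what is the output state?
(0.01084 + 0.1035i)|0⟩ + (0.9892 - 0.1035i)|1⟩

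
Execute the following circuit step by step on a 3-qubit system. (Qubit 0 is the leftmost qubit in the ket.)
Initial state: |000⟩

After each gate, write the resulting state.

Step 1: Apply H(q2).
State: 1/√2|000⟩ + 1/√2|001⟩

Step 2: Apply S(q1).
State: 1/√2|000⟩ + 1/√2|001⟩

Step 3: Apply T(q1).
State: 1/√2|000⟩ + 1/√2|001⟩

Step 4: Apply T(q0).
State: 1/√2|000⟩ + 1/√2|001⟩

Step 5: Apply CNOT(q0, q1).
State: 1/√2|000⟩ + 1/√2|001⟩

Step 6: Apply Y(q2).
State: -(1/√2)i|000⟩ + (1/√2)i|001⟩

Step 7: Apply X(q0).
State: -(1/√2)i|100⟩ + (1/√2)i|101⟩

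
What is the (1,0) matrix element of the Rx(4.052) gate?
-0.8982i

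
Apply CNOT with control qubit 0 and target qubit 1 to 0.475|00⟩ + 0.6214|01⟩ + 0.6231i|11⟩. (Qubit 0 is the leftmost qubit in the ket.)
0.475|00⟩ + 0.6214|01⟩ + 0.6231i|10⟩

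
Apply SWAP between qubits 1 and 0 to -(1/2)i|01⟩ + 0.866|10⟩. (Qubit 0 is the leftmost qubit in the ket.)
0.866|01⟩ - (1/2)i|10⟩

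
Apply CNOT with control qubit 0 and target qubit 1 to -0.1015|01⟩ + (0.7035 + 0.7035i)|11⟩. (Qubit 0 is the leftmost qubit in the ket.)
-0.1015|01⟩ + (0.7035 + 0.7035i)|10⟩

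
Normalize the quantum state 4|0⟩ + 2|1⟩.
0.8944|0⟩ + 1/√5|1⟩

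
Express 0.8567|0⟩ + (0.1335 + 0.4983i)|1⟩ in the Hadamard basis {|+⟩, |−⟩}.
(0.7002 + 0.3524i)|+⟩ + (0.5114 - 0.3524i)|−⟩

With |ψ⟩ = α|0⟩ + β|1⟩, the Hadamard-basis coefficients are ⟨+|ψ⟩ = (α + β)/√2 and ⟨−|ψ⟩ = (α − β)/√2.
Here α = 0.8567, β = (0.1335 + 0.4983i): (α + β)/√2 = (0.7002 + 0.3524i), (α − β)/√2 = (0.5114 - 0.3524i).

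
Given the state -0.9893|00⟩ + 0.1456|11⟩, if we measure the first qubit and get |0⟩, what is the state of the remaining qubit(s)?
-|0⟩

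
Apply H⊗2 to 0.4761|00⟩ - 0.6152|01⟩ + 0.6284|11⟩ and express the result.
0.2447|00⟩ + 0.2315|01⟩ - 0.3838|10⟩ + 0.8599|11⟩

H⊗2 gives amp(|y⟩) = (1/2) Σ_x (−1)^(x·y) amp(|x⟩), where x·y is the number of positions in which both x and y have a 1.
|00⟩: (0.4761 - 0.6152 + 0.6284)/2 = 0.2447
|01⟩: (0.4761 + 0.6152 - 0.6284)/2 = 0.2315
|10⟩: (0.4761 - 0.6152 - 0.6284)/2 = -0.3838
|11⟩: (0.4761 + 0.6152 + 0.6284)/2 = 0.8599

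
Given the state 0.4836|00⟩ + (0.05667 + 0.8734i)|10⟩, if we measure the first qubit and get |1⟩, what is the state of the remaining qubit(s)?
(0.06475 + 0.9979i)|0⟩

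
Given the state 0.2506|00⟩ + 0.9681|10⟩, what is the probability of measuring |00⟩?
0.0628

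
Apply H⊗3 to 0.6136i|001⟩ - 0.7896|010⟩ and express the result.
(-0.2792 + 0.2169i)|000⟩ + (-0.2792 - 0.2169i)|001⟩ + (0.2792 + 0.2169i)|010⟩ + (0.2792 - 0.2169i)|011⟩ + (-0.2792 + 0.2169i)|100⟩ + (-0.2792 - 0.2169i)|101⟩ + (0.2792 + 0.2169i)|110⟩ + (0.2792 - 0.2169i)|111⟩

H⊗3 gives amp(|y⟩) = (1/2√2) Σ_x (−1)^(x·y) amp(|x⟩), where x·y is the number of positions in which both x and y have a 1.
|000⟩: (0.6136i - 0.7896)/(2√2) = (-0.2792 + 0.2169i)
|001⟩: (-0.6136i - 0.7896)/(2√2) = (-0.2792 - 0.2169i)
|010⟩: (0.6136i + 0.7896)/(2√2) = (0.2792 + 0.2169i)
|011⟩: (-0.6136i + 0.7896)/(2√2) = (0.2792 - 0.2169i)
|100⟩: (0.6136i - 0.7896)/(2√2) = (-0.2792 + 0.2169i)
|101⟩: (-0.6136i - 0.7896)/(2√2) = (-0.2792 - 0.2169i)
|110⟩: (0.6136i + 0.7896)/(2√2) = (0.2792 + 0.2169i)
|111⟩: (-0.6136i + 0.7896)/(2√2) = (0.2792 - 0.2169i)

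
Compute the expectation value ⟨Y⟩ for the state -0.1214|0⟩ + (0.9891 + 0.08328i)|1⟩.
-0.02022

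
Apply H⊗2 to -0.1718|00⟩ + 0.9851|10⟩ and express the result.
0.4067|00⟩ + 0.4067|01⟩ - 0.5785|10⟩ - 0.5785|11⟩

H⊗2 gives amp(|y⟩) = (1/2) Σ_x (−1)^(x·y) amp(|x⟩), where x·y is the number of positions in which both x and y have a 1.
|00⟩: (-0.1718 + 0.9851)/2 = 0.4067
|01⟩: (-0.1718 + 0.9851)/2 = 0.4067
|10⟩: (-0.1718 - 0.9851)/2 = -0.5785
|11⟩: (-0.1718 - 0.9851)/2 = -0.5785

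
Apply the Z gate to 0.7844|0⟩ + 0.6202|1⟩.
0.7844|0⟩ - 0.6202|1⟩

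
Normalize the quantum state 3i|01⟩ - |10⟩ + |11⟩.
0.9045i|01⟩ - 0.3015|10⟩ + 0.3015|11⟩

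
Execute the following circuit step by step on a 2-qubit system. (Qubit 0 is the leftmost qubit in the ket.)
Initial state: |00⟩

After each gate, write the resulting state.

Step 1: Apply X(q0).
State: |10⟩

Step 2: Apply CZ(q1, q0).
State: |10⟩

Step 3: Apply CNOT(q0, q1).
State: |11⟩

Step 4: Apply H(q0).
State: 1/√2|01⟩ - 1/√2|11⟩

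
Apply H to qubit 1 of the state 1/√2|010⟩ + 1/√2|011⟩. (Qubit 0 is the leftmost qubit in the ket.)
1/2|000⟩ + 1/2|001⟩ - 1/2|010⟩ - 1/2|011⟩

H on qubit 1 mixes each pair of kets that differ only in qubit 1: amplitudes (a, b) of (|…0…⟩, |…1…⟩) become ((a + b)/√2, (a − b)/√2). Kets absent from the input have amplitude 0.
(|000⟩, |010⟩): (a, b) = (0, 1/√2) → (1/2, -1/2)
(|001⟩, |011⟩): (a, b) = (0, 1/√2) → (1/2, -1/2)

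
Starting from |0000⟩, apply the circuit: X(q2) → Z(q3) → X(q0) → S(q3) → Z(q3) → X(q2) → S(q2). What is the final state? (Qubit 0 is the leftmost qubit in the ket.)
|1000⟩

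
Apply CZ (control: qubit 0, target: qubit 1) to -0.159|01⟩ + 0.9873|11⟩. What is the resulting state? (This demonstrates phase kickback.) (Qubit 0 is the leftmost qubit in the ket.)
-0.159|01⟩ - 0.9873|11⟩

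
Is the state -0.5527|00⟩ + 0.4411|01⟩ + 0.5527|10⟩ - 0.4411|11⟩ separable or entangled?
Separable

Writing the state as a|00⟩ + b|01⟩ + c|10⟩ + d|11⟩, it is a product state iff ad − bc = 0.
Here (a, b, c, d) = (-0.5527, 0.4411, 0.5527, -0.4411): ad − bc = (-0.5527)(-0.4411) − (0.4411)(0.5527) = 0, so the state is separable.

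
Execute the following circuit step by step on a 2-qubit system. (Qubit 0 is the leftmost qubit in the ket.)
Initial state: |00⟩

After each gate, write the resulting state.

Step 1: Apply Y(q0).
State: i|10⟩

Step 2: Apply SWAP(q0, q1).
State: i|01⟩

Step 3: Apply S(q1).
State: -|01⟩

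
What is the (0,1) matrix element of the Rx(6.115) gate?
-0.08399i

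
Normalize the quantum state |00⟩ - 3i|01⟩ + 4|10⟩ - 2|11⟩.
0.1826|00⟩ - 0.5477i|01⟩ + 0.7303|10⟩ - 0.3651|11⟩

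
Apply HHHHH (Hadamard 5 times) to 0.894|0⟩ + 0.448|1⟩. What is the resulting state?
0.9489|0⟩ + 0.3154|1⟩

H² = I, so H^5 = H: a single Hadamard. With (a, b) = (0.894, 0.448), H gives ((a + b)/√2, (a − b)/√2) = (0.9489, 0.3154).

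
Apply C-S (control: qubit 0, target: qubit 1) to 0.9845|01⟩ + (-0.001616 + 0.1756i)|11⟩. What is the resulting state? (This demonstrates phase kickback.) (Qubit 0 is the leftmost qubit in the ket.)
0.9845|01⟩ + (-0.1756 - 0.001616i)|11⟩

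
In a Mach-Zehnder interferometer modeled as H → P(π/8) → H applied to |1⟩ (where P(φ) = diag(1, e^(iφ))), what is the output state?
(0.03806 - 0.1913i)|0⟩ + (0.9619 + 0.1913i)|1⟩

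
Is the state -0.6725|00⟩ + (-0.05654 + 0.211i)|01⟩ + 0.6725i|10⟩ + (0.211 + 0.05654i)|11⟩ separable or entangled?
Separable

Writing the state as a|00⟩ + b|01⟩ + c|10⟩ + d|11⟩, it is a product state iff ad − bc = 0.
Here (a, b, c, d) = (-0.6725, (-0.05654 + 0.211i), 0.6725i, (0.211 + 0.05654i)): ad − bc = (-0.6725)(0.211 + 0.05654i) − (-0.05654 + 0.211i)(0.6725i) = 0, so the state is separable.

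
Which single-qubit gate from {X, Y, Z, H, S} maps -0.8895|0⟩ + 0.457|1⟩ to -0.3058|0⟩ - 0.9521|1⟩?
H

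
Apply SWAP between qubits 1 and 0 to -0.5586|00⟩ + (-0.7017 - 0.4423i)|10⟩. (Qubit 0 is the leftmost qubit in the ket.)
-0.5586|00⟩ + (-0.7017 - 0.4423i)|01⟩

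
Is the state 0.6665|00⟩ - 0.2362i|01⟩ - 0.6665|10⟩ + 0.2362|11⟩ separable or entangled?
Entangled

Writing the state as a|00⟩ + b|01⟩ + c|10⟩ + d|11⟩, it is a product state iff ad − bc = 0.
Here (a, b, c, d) = (0.6665, -0.2362i, -0.6665, 0.2362): ad − bc = (0.6665)(0.2362) − (-0.2362i)(-0.6665) = (0.1574 - 0.1574i) ≠ 0, so the state is entangled.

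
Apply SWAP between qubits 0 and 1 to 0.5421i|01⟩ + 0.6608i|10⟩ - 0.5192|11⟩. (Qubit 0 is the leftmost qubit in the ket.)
0.6608i|01⟩ + 0.5421i|10⟩ - 0.5192|11⟩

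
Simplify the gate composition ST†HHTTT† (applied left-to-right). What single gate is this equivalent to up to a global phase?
S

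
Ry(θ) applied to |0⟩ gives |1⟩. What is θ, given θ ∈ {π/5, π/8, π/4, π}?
π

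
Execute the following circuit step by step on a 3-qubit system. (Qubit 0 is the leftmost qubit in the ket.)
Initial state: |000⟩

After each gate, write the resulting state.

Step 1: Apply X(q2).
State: |001⟩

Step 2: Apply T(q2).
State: (1/√2 + (1/√2)i)|001⟩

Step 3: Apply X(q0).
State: (1/√2 + (1/√2)i)|101⟩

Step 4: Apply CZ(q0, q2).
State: (-1/√2 - (1/√2)i)|101⟩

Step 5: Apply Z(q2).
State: (1/√2 + (1/√2)i)|101⟩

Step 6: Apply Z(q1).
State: (1/√2 + (1/√2)i)|101⟩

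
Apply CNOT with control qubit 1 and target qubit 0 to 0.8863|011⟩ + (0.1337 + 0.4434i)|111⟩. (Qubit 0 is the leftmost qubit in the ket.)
(0.1337 + 0.4434i)|011⟩ + 0.8863|111⟩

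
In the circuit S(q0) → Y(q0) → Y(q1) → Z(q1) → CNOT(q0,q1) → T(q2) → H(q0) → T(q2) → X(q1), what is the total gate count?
9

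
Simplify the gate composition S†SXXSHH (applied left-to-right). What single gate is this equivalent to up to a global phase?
S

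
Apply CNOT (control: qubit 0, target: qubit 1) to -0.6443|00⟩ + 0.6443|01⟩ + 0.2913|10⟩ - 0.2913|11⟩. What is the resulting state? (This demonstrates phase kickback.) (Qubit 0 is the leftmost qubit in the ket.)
-0.6443|00⟩ + 0.6443|01⟩ - 0.2913|10⟩ + 0.2913|11⟩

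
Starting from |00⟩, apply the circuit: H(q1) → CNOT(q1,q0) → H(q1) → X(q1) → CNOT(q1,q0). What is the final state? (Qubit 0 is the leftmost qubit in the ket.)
1/2|00⟩ + 1/2|01⟩ - 1/2|10⟩ + 1/2|11⟩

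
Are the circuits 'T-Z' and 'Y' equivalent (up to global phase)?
No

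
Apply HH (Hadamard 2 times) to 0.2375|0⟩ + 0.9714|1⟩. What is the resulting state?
0.2375|0⟩ + 0.9714|1⟩

H² = I, so an even number of Hadamards cancels: H^2 = I and the state is unchanged.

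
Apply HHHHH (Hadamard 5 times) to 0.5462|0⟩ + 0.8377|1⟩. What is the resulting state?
0.9786|0⟩ - 0.2061|1⟩

H² = I, so H^5 = H: a single Hadamard. With (a, b) = (0.5462, 0.8377), H gives ((a + b)/√2, (a − b)/√2) = (0.9786, -0.2061).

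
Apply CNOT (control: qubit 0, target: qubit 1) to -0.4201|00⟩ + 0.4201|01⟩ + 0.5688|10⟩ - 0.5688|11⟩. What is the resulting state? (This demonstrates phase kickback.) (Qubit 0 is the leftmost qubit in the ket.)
-0.4201|00⟩ + 0.4201|01⟩ - 0.5688|10⟩ + 0.5688|11⟩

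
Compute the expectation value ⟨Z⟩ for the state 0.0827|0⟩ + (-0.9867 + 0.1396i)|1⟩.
-0.9862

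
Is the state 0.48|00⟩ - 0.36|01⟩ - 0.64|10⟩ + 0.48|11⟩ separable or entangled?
Separable

Writing the state as a|00⟩ + b|01⟩ + c|10⟩ + d|11⟩, it is a product state iff ad − bc = 0.
Here (a, b, c, d) = (0.48, -0.36, -0.64, 0.48): ad − bc = (0.48)(0.48) − (-0.36)(-0.64) = 0, so the state is separable.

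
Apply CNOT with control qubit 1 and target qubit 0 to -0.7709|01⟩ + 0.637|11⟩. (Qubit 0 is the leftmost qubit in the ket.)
0.637|01⟩ - 0.7709|11⟩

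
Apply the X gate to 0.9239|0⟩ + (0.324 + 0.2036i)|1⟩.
(0.324 + 0.2036i)|0⟩ + 0.9239|1⟩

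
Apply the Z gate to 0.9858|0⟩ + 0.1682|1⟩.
0.9858|0⟩ - 0.1682|1⟩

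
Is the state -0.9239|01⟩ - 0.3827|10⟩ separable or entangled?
Entangled

Writing the state as a|00⟩ + b|01⟩ + c|10⟩ + d|11⟩, it is a product state iff ad − bc = 0.
Here (a, b, c, d) = (0, -0.9239, -0.3827, 0): ad − bc = (0)(0) − (-0.9239)(-0.3827) = -0.3536 ≠ 0, so the state is entangled.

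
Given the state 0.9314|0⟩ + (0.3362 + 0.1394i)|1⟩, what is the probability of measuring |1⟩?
0.1325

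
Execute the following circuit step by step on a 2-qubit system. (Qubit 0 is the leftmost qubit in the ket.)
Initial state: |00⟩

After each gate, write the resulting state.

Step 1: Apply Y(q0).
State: i|10⟩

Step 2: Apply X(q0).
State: i|00⟩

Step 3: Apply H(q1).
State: (1/√2)i|00⟩ + (1/√2)i|01⟩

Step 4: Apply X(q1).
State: (1/√2)i|00⟩ + (1/√2)i|01⟩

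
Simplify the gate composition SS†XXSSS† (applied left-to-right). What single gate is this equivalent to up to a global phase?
S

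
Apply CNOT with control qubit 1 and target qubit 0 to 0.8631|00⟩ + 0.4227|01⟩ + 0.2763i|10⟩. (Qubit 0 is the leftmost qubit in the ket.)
0.8631|00⟩ + 0.2763i|10⟩ + 0.4227|11⟩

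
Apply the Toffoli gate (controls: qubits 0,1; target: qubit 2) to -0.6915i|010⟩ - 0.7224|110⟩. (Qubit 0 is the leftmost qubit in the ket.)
-0.6915i|010⟩ - 0.7224|111⟩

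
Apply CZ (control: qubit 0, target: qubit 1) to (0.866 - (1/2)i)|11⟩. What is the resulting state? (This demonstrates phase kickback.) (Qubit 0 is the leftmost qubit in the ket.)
(-0.866 + (1/2)i)|11⟩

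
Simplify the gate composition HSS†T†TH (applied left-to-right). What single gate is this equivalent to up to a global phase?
I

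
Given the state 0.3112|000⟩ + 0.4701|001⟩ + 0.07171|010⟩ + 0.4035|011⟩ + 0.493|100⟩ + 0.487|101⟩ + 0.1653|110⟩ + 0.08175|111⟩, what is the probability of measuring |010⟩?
0.005142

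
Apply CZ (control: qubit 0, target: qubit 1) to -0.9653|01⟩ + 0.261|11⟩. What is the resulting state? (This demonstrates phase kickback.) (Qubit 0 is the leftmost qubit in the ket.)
-0.9653|01⟩ - 0.261|11⟩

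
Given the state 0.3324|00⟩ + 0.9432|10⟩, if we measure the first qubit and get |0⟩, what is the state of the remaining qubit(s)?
|0⟩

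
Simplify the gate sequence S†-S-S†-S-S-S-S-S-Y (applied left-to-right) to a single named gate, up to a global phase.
Y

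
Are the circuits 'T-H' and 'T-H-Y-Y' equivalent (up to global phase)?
Yes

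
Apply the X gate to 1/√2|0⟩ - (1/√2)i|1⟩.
-(1/√2)i|0⟩ + 1/√2|1⟩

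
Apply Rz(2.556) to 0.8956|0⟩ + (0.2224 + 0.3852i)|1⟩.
(0.2585 - 0.8575i)|0⟩ + (-0.3046 + 0.3241i)|1⟩

Rz(2.556) = [[e^(−iθ/2), 0], [0, e^(iθ/2)]] with e^(±iθ/2) = cos(θ/2) ± i·sin(θ/2); θ = 2.556, cos(θ/2) ≈ 0.288631, sin(θ/2) ≈ 0.957441.
With a = amp(|0⟩) = 0.8956 and b = amp(|1⟩) = (0.2224 + 0.3852i):
new amp(|0⟩) = (0.288631 - 0.957441i)·a = (0.2585 - 0.8575i)
new amp(|1⟩) = (0.288631 + 0.957441i)·b = (-0.3046 + 0.3241i)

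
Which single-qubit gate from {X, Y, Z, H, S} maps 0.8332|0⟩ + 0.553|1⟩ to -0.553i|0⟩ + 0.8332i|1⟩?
Y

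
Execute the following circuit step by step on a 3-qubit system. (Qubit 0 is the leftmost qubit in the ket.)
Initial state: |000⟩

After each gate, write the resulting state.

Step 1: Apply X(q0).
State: |100⟩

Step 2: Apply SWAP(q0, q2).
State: |001⟩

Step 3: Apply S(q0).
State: |001⟩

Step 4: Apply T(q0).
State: |001⟩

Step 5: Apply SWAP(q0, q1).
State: |001⟩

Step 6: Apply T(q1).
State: |001⟩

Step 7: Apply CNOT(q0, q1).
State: |001⟩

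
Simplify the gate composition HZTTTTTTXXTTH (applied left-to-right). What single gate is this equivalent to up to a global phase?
X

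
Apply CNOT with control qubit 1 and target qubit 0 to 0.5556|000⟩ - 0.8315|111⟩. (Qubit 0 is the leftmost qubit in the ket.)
0.5556|000⟩ - 0.8315|011⟩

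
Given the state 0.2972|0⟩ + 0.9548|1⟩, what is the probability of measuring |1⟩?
0.9116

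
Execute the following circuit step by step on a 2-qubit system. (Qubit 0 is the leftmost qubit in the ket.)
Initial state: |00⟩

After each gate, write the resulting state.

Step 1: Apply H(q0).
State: 1/√2|00⟩ + 1/√2|10⟩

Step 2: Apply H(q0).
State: |00⟩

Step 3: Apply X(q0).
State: |10⟩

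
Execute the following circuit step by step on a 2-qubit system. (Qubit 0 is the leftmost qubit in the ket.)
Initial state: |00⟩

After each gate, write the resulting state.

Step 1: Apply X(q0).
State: |10⟩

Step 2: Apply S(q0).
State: i|10⟩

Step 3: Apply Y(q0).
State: |00⟩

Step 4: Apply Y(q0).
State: i|10⟩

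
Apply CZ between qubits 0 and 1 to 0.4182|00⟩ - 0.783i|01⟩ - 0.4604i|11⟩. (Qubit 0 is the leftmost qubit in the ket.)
0.4182|00⟩ - 0.783i|01⟩ + 0.4604i|11⟩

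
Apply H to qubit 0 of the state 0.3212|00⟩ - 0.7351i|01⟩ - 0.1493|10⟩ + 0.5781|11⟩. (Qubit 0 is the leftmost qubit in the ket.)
0.1216|00⟩ + (0.4088 - 0.5198i)|01⟩ + 0.3327|10⟩ + (-0.4088 - 0.5198i)|11⟩

H on qubit 0 mixes each pair of kets that differ only in qubit 0: amplitudes (a, b) of (|…0…⟩, |…1…⟩) become ((a + b)/√2, (a − b)/√2). Kets absent from the input have amplitude 0.
(|00⟩, |10⟩): (a, b) = (0.3212, -0.1493) → (0.1216, 0.3327)
(|01⟩, |11⟩): (a, b) = (-0.7351i, 0.5781) → ((0.4088 - 0.5198i), (-0.4088 - 0.5198i))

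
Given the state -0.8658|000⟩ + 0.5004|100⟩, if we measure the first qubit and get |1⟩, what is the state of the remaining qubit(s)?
|00⟩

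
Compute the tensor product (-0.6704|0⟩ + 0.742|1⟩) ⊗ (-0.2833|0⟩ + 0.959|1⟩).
0.1899|00⟩ - 0.6429|01⟩ - 0.2102|10⟩ + 0.7116|11⟩

amp(|b₁b₂…⟩) = product of the factor amplitudes for bits b₁, b₂, …; only kets whose every factor amplitude is nonzero survive.
|00⟩: (-0.6704)(-0.2833) = 0.1899
|01⟩: (-0.6704)(0.959) = -0.6429
|10⟩: (0.742)(-0.2833) = -0.2102
|11⟩: (0.742)(0.959) = 0.7116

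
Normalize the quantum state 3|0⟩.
|0⟩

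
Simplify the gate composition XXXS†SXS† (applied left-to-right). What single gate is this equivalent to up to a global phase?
S†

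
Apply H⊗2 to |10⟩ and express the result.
1/2|00⟩ + 1/2|01⟩ - 1/2|10⟩ - 1/2|11⟩

H⊗2 gives amp(|y⟩) = (1/2) Σ_x (−1)^(x·y) amp(|x⟩), where x·y is the number of positions in which both x and y have a 1.
|00⟩: (1)/2 = 1/2
|01⟩: (1)/2 = 1/2
|10⟩: (-1)/2 = -1/2
|11⟩: (-1)/2 = -1/2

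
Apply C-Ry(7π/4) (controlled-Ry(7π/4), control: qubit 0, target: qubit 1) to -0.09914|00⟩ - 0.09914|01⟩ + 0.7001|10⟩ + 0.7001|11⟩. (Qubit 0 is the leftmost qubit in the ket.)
-0.09914|00⟩ - 0.09914|01⟩ - 0.9147|10⟩ - 0.3789|11⟩

C-Ry(7π/4) leaves the control-|0⟩ kets |00⟩, |01⟩ unchanged and applies Ry(7π/4) to qubit 1 on the control-|1⟩ pair (|10⟩, |11⟩).
Ry(7π/4) = [[cos(θ/2), −sin(θ/2)], [sin(θ/2), cos(θ/2)]]; θ = 7π/4, cos(θ/2) ≈ -0.92388, sin(θ/2) ≈ 0.382683.
With a = amp(|10⟩) = 0.7001 and b = amp(|11⟩) = 0.7001:
new amp(|10⟩) = (-0.92388)·a + (-0.382683)·b = -0.9147
new amp(|11⟩) = (0.382683)·a + (-0.92388)·b = -0.3789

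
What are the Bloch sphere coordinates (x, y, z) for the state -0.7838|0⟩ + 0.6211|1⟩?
(-0.9736, 0, 0.2286)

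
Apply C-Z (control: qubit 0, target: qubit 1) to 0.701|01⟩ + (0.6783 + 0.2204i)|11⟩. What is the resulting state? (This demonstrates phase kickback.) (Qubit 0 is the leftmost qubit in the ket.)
0.701|01⟩ + (-0.6783 - 0.2204i)|11⟩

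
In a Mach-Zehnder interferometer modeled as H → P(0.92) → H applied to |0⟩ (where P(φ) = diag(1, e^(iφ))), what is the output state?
(0.8029 + 0.3978i)|0⟩ + (0.1971 - 0.3978i)|1⟩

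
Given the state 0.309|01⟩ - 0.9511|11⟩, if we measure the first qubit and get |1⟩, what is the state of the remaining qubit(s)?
-|1⟩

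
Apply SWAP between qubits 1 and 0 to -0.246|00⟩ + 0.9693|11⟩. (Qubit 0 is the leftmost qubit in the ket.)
-0.246|00⟩ + 0.9693|11⟩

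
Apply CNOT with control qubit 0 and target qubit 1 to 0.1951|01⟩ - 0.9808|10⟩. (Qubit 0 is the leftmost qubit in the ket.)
0.1951|01⟩ - 0.9808|11⟩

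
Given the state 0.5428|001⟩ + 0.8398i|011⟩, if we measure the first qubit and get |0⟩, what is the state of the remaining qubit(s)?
0.5428|01⟩ + 0.8398i|11⟩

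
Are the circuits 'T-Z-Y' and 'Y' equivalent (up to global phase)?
No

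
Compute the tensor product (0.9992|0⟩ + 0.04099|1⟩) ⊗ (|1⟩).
0.9992|01⟩ + 0.04099|11⟩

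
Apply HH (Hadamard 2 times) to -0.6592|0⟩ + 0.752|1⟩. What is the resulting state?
-0.6592|0⟩ + 0.752|1⟩

H² = I, so an even number of Hadamards cancels: H^2 = I and the state is unchanged.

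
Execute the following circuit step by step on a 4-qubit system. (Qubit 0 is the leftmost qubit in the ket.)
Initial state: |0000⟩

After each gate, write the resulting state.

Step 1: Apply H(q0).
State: 1/√2|0000⟩ + 1/√2|1000⟩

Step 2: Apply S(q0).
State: 1/√2|0000⟩ + (1/√2)i|1000⟩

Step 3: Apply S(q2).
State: 1/√2|0000⟩ + (1/√2)i|1000⟩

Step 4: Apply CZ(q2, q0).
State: 1/√2|0000⟩ + (1/√2)i|1000⟩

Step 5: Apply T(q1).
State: 1/√2|0000⟩ + (1/√2)i|1000⟩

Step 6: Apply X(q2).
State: 1/√2|0010⟩ + (1/√2)i|1010⟩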